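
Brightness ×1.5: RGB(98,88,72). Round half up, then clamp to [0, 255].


Multiply each channel by 1.5, round half up, clamp to [0, 255]
R: 98×1.5 = 147
G: 88×1.5 = 132
B: 72×1.5 = 108
= RGB(147, 132, 108)


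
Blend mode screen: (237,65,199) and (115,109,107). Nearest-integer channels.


Screen: C = 255 - (255-A)×(255-B)/255, rounded to nearest integer
R: 255 - (255-237)×(255-115)/255 = 255 - 2520/255 ≈ 255 - 9.882 = 245.118 → 245
G: 255 - (255-65)×(255-109)/255 = 255 - 27740/255 ≈ 255 - 108.784 = 146.216 → 146
B: 255 - (255-199)×(255-107)/255 = 255 - 8288/255 ≈ 255 - 32.502 = 222.498 → 222
= RGB(245, 146, 222)


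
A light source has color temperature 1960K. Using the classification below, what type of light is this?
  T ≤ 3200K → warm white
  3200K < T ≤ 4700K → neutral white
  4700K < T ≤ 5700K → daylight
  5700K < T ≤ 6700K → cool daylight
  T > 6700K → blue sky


Temperature: 1960K
1960K ≤ 3200K → warm white
Classification: warm white


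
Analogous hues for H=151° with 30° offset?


Base hue: 151°
Left analog: (151 - 30) mod 360 = 121°
Right analog: (151 + 30) mod 360 = 181°
Analogous hues = 121° and 181°


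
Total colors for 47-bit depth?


Colors = 2^bits = 2^47
= 140,737,488,355,328 colors


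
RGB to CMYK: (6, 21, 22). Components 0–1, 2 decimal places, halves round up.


R'=6/255≈0.0235, G'=21/255≈0.0824, B'=22/255≈0.0863
K = 1 - max(R',G',B') = 1 - 22/255 = 233/255 = 0.91372… → 0.91
(1-R'-K)/(1-K) simplifies to (max-R)/max with max = 22:
C = (22-6)/22 = 16/22 = 0.72727… → 0.73
M = (22-21)/22 = 1/22 = 0.04545… → 0.05
Y = (22-22)/22 = 0/22 = 0 → 0.00
= CMYK(0.73, 0.05, 0.00, 0.91)


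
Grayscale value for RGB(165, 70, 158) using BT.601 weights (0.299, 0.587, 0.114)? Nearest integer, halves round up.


Gray = 0.299×R + 0.587×G + 0.114×B
Gray = 0.299×165 + 0.587×70 + 0.114×158
Gray = 49.335 + 41.090 + 18.012
Gray = 108.437 → round half up → 108
Gray = 108


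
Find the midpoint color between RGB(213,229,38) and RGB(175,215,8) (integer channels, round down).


Midpoint: each channel = ⌊(C₁+C₂)/2⌋
R: ⌊(213+175)/2⌋ = 194
G: ⌊(229+215)/2⌋ = 222
B: ⌊(38+8)/2⌋ = 23
= RGB(194, 222, 23)


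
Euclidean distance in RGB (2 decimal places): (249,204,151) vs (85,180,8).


d = √[(R₁-R₂)² + (G₁-G₂)² + (B₁-B₂)²]
d = √[(249-85)² + (204-180)² + (151-8)²]
d = √[26896 + 576 + 20449]
d = √47921
d ≈ 218.91


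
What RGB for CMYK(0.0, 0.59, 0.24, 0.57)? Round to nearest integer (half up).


R = 255 × (1-C) × (1-K) = 255 × 1.00 × 0.43 = 109.65 → 110
G = 255 × (1-M) × (1-K) = 255 × 0.41 × 0.43 = 44.9565 → 45
B = 255 × (1-Y) × (1-K) = 255 × 0.76 × 0.43 = 83.334 → 83
= RGB(110, 45, 83)


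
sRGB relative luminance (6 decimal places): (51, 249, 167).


Linearize each channel (sRGB transfer function): c = v/255; c_lin = c/12.92 if c ≤ 0.04045, else ((c+0.055)/1.055)^2.4
  R: 51/255 ≈ 0.200000 > 0.04045 → ((0.200000+0.055)/1.055)^2.4 ≈ 0.033105
  G: 249/255 ≈ 0.976471 > 0.04045 → ((0.976471+0.055)/1.055)^2.4 ≈ 0.947307
  B: 167/255 ≈ 0.654902 > 0.04045 → ((0.654902+0.055)/1.055)^2.4 ≈ 0.386429
R_lin = 0.033105, G_lin = 0.947307, B_lin = 0.386429
L = 0.2126×R + 0.7152×G + 0.0722×B
L = 0.2126×0.033105 + 0.7152×0.947307 + 0.0722×0.386429
L ≈ 0.712452


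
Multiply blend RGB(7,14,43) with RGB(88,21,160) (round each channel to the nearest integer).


Multiply: C = A×B/255, rounded to nearest integer
R: 7×88/255 = 616/255 ≈ 2.416 → 2
G: 14×21/255 = 294/255 ≈ 1.153 → 1
B: 43×160/255 = 6880/255 ≈ 26.980 → 27
= RGB(2, 1, 27)


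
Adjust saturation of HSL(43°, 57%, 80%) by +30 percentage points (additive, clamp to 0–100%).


Original S = 57%
Adjustment = +30 percentage points
New S = 57 + (30) = 87
Clamp to [0, 100] → 87
= HSL(43°, 87%, 80%)


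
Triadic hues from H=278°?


Triadic: equally spaced at 120° intervals
H1 = 278°
H2 = (278 + 120) mod 360 = 38°
H3 = (278 + 240) mod 360 = 158°
Triadic = 278°, 38°, 158°


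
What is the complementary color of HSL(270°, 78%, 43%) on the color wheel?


Complement = opposite side of color wheel = hue + 180°
H' = (270 + 180) mod 360 = 90°
S and L unchanged.
= HSL(90°, 78%, 43%)


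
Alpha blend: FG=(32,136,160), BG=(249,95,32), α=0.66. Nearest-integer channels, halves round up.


C = α×F + (1-α)×B, with 1-α = 0.34
R: 0.66×32 + 0.34×249 = 21.12 + 84.66 = 105.78 → 106
G: 0.66×136 + 0.34×95 = 89.76 + 32.30 = 122.06 → 122
B: 0.66×160 + 0.34×32 = 105.60 + 10.88 = 116.48 → 116
= RGB(106, 122, 116)


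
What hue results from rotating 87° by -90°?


New hue = (H + rotation) mod 360
New hue = (87 -90) mod 360
= -3 mod 360
= 357°


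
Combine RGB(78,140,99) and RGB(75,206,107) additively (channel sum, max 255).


Additive: each channel = min(255, C₁+C₂)
R: 78+75 = 153 → 153
G: 140+206 = 346 → 255
B: 99+107 = 206 → 206
= RGB(153, 255, 206)


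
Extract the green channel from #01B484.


Color: #01B484
R = 01 = 1
G = B4 = 180
B = 84 = 132
Green = 180


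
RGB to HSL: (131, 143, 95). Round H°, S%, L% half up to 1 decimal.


Normalize: R'=131/255≈0.5137, G'=143/255≈0.5608, B'=95/255≈0.3725
Max=143/255, Min=95/255, Δ=Max-Min=48/255
L = (Max+Min)/2 = (143+95)/510 = 238/510 = 0.46666… → L = 46.7%
L ≤ 0.5 → S = Δ/(Max+Min) = 48/(143+95) = 48/238 = 0.20168… → S = 20.2%
(the 1/255 factors cancel in S and H, so raw channel differences can be used)
Max is G' → H = 60 × ((B-R)/Δ + 2) = 60 × ((95-131)/48 + 2)
  -36/48 + 2 = -0.75 + 2 = 1.25
  H = 60 × 1.25 = 75° → H = 75.0°
= HSL(75.0°, 20.2%, 46.7%)


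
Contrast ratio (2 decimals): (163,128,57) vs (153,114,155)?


Linearize each sRGB channel c=v/255: c/12.92 if c ≤ 0.04045 else ((c+0.055)/1.055)^2.4
L = 0.2126×R_lin + 0.7152×G_lin + 0.0722×B_lin
Color 1 (163,128,57):
  R=163: 163/255≈0.6392 > 0.04045 → ((0.6392+0.055)/1.055)^2.4 ≈ 0.36625
  G=128: 128/255≈0.5020 > 0.04045 → ((0.5020+0.055)/1.055)^2.4 ≈ 0.21586
  B=57: 57/255≈0.2235 > 0.04045 → ((0.2235+0.055)/1.055)^2.4 ≈ 0.04092
  L1 = 0.2126×0.36625 + 0.7152×0.21586 + 0.0722×0.04092 ≈ 0.23520
Color 2 (153,114,155):
  R=153: 153/255≈0.6000 > 0.04045 → ((0.6000+0.055)/1.055)^2.4 ≈ 0.31855
  G=114: 114/255≈0.4471 > 0.04045 → ((0.4471+0.055)/1.055)^2.4 ≈ 0.16827
  B=155: 155/255≈0.6078 > 0.04045 → ((0.6078+0.055)/1.055)^2.4 ≈ 0.32778
  L2 = 0.2126×0.31855 + 0.7152×0.16827 + 0.0722×0.32778 ≈ 0.21173
Lighter = 0.23520, Darker = 0.21173
Ratio = (L_lighter + 0.05) / (L_darker + 0.05)
Ratio = (0.23520 + 0.05) / (0.21173 + 0.05) = 0.28520 / 0.26173 ≈ 1.0897
Ratio ≈ 1.09:1


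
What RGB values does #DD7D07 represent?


DD → 221 (R)
7D → 125 (G)
07 → 7 (B)
= RGB(221, 125, 7)


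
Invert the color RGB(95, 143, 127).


Invert: (255-R, 255-G, 255-B)
R: 255-95 = 160
G: 255-143 = 112
B: 255-127 = 128
= RGB(160, 112, 128)


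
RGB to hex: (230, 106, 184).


R = 230 → E6 (hex)
G = 106 → 6A (hex)
B = 184 → B8 (hex)
Hex = #E66AB8


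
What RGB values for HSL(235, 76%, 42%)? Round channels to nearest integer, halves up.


H=235°, S=0.76, L=0.42
C = (1-|2L-1|)×S = (1-|-0.16|)×0.76 = 0.6384
H' = H/60 = 235/60 ≈ 3.9167; X = C×(1-|H' mod 2 - 1|) = 0.0532
m = L - C/2 = 0.42 - 0.3192 = 0.1008
Sector ⌊H'⌋ = 3 → (R',G',B') = (0.0, 0.0532, 0.6384)
RGB = ((R'+m)×255, (G'+m)×255, (B'+m)×255) = (25.704, 39.27, 188.496)
Round half up → RGB(26, 39, 188)


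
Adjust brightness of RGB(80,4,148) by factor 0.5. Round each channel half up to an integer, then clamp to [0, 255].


Multiply each channel by 0.5, round half up, clamp to [0, 255]
R: 80×0.5 = 40
G: 4×0.5 = 2
B: 148×0.5 = 74
= RGB(40, 2, 74)


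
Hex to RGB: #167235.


16 → 22 (R)
72 → 114 (G)
35 → 53 (B)
= RGB(22, 114, 53)


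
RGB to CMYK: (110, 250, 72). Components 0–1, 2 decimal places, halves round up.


R'=110/255≈0.4314, G'=250/255≈0.9804, B'=72/255≈0.2824
K = 1 - max(R',G',B') = 1 - 250/255 = 5/255 = 0.01960… → 0.02
(1-R'-K)/(1-K) simplifies to (max-R)/max with max = 250:
C = (250-110)/250 = 140/250 = 0.56 → 0.56
M = (250-250)/250 = 0/250 = 0 → 0.00
Y = (250-72)/250 = 178/250 = 0.712 → 0.71
= CMYK(0.56, 0.00, 0.71, 0.02)


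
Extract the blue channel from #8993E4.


Color: #8993E4
R = 89 = 137
G = 93 = 147
B = E4 = 228
Blue = 228


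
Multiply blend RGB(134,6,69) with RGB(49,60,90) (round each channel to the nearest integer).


Multiply: C = A×B/255, rounded to nearest integer
R: 134×49/255 = 6566/255 ≈ 25.749 → 26
G: 6×60/255 = 360/255 ≈ 1.412 → 1
B: 69×90/255 = 6210/255 ≈ 24.353 → 24
= RGB(26, 1, 24)


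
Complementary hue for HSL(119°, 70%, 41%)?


Complement = opposite side of color wheel = hue + 180°
H' = (119 + 180) mod 360 = 299°
S and L unchanged.
= HSL(299°, 70%, 41%)


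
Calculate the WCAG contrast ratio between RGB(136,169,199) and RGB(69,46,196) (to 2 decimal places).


Linearize each sRGB channel c=v/255: c/12.92 if c ≤ 0.04045 else ((c+0.055)/1.055)^2.4
L = 0.2126×R_lin + 0.7152×G_lin + 0.0722×B_lin
Color 1 (136,169,199):
  R=136: 136/255≈0.5333 > 0.04045 → ((0.5333+0.055)/1.055)^2.4 ≈ 0.24620
  G=169: 169/255≈0.6627 > 0.04045 → ((0.6627+0.055)/1.055)^2.4 ≈ 0.39676
  B=199: 199/255≈0.7804 > 0.04045 → ((0.7804+0.055)/1.055)^2.4 ≈ 0.57112
  L1 = 0.2126×0.24620 + 0.7152×0.39676 + 0.0722×0.57112 ≈ 0.37734
Color 2 (69,46,196):
  R=69: 69/255≈0.2706 > 0.04045 → ((0.2706+0.055)/1.055)^2.4 ≈ 0.05951
  G=46: 46/255≈0.1804 > 0.04045 → ((0.1804+0.055)/1.055)^2.4 ≈ 0.02732
  B=196: 196/255≈0.7686 > 0.04045 → ((0.7686+0.055)/1.055)^2.4 ≈ 0.55201
  L2 = 0.2126×0.05951 + 0.7152×0.02732 + 0.0722×0.55201 ≈ 0.07205
Lighter = 0.37734, Darker = 0.07205
Ratio = (L_lighter + 0.05) / (L_darker + 0.05)
Ratio = (0.37734 + 0.05) / (0.07205 + 0.05) = 0.42734 / 0.12205 ≈ 3.5014
Ratio ≈ 3.50:1


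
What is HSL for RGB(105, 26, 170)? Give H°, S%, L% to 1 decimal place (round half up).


Normalize: R'=105/255≈0.4118, G'=26/255≈0.1020, B'=170/255≈0.6667
Max=170/255, Min=26/255, Δ=Max-Min=144/255
L = (Max+Min)/2 = (170+26)/510 = 196/510 = 0.38431… → L = 38.4%
L ≤ 0.5 → S = Δ/(Max+Min) = 144/(170+26) = 144/196 = 0.73469… → S = 73.5%
(the 1/255 factors cancel in S and H, so raw channel differences can be used)
Max is B' → H = 60 × ((R-G)/Δ + 4) = 60 × ((105-26)/144 + 4)
  79/144 + 4 = 0.5486… + 4 = 4.5486…
  H = 60 × 4.5486… = 272.916…° → H = 272.9°
= HSL(272.9°, 73.5%, 38.4%)


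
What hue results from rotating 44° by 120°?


New hue = (H + rotation) mod 360
New hue = (44 + 120) mod 360
= 164 mod 360
= 164°


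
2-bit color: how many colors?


Colors = 2^bits = 2^2
= 4 colors


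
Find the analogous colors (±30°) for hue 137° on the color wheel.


Base hue: 137°
Left analog: (137 - 30) mod 360 = 107°
Right analog: (137 + 30) mod 360 = 167°
Analogous hues = 107° and 167°


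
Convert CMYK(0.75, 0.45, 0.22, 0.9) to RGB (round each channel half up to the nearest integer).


R = 255 × (1-C) × (1-K) = 255 × 0.25 × 0.10 = 6.375 → 6
G = 255 × (1-M) × (1-K) = 255 × 0.55 × 0.10 = 14.025 → 14
B = 255 × (1-Y) × (1-K) = 255 × 0.78 × 0.10 = 19.89 → 20
= RGB(6, 14, 20)


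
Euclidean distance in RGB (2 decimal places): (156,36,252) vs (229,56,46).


d = √[(R₁-R₂)² + (G₁-G₂)² + (B₁-B₂)²]
d = √[(156-229)² + (36-56)² + (252-46)²]
d = √[5329 + 400 + 42436]
d = √48165
d ≈ 219.47


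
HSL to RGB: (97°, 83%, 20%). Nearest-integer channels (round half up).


H=97°, S=0.83, L=0.20
C = (1-|2L-1|)×S = (1-|-0.60|)×0.83 = 0.332
H' = H/60 = 97/60 ≈ 1.6167; X = C×(1-|H' mod 2 - 1|) ≈ 0.1273
m = L - C/2 = 0.20 - 0.166 = 0.034
Sector ⌊H'⌋ = 1 → (R',G',B') = (≈0.1273, 0.332, 0.0)
RGB = ((R'+m)×255, (G'+m)×255, (B'+m)×255) = (41.123, 93.33, 8.67)
Round half up → RGB(41, 93, 9)


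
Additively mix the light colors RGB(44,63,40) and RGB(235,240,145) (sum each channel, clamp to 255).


Additive: each channel = min(255, C₁+C₂)
R: 44+235 = 279 → 255
G: 63+240 = 303 → 255
B: 40+145 = 185 → 185
= RGB(255, 255, 185)


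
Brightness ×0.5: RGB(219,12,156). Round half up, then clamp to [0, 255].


Multiply each channel by 0.5, round half up, clamp to [0, 255]
R: 219×0.5 = 109.5 → round → 110
G: 12×0.5 = 6
B: 156×0.5 = 78
= RGB(110, 6, 78)


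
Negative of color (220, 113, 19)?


Invert: (255-R, 255-G, 255-B)
R: 255-220 = 35
G: 255-113 = 142
B: 255-19 = 236
= RGB(35, 142, 236)


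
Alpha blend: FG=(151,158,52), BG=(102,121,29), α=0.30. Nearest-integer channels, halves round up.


C = α×F + (1-α)×B, with 1-α = 0.70
R: 0.30×151 + 0.70×102 = 45.30 + 71.40 = 116.70 → 117
G: 0.30×158 + 0.70×121 = 47.40 + 84.70 = 132.10 → 132
B: 0.30×52 + 0.70×29 = 15.60 + 20.30 = 35.90 → 36
= RGB(117, 132, 36)


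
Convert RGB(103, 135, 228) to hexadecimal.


R = 103 → 67 (hex)
G = 135 → 87 (hex)
B = 228 → E4 (hex)
Hex = #6787E4


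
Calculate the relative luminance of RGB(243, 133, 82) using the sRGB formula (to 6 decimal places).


Linearize each channel (sRGB transfer function): c = v/255; c_lin = c/12.92 if c ≤ 0.04045, else ((c+0.055)/1.055)^2.4
  R: 243/255 ≈ 0.952941 > 0.04045 → ((0.952941+0.055)/1.055)^2.4 ≈ 0.896269
  G: 133/255 ≈ 0.521569 > 0.04045 → ((0.521569+0.055)/1.055)^2.4 ≈ 0.234551
  B: 82/255 ≈ 0.321569 > 0.04045 → ((0.321569+0.055)/1.055)^2.4 ≈ 0.084376
R_lin = 0.896269, G_lin = 0.234551, B_lin = 0.084376
L = 0.2126×R + 0.7152×G + 0.0722×B
L = 0.2126×0.896269 + 0.7152×0.234551 + 0.0722×0.084376
L ≈ 0.364389


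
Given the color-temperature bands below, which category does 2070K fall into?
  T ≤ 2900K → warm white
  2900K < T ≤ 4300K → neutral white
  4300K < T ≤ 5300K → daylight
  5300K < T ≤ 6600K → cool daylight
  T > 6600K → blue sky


Temperature: 2070K
2070K ≤ 2900K → warm white
Classification: warm white


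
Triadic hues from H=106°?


Triadic: equally spaced at 120° intervals
H1 = 106°
H2 = (106 + 120) mod 360 = 226°
H3 = (106 + 240) mod 360 = 346°
Triadic = 106°, 226°, 346°


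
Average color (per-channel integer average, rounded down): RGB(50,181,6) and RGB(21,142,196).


Midpoint: each channel = ⌊(C₁+C₂)/2⌋
R: ⌊(50+21)/2⌋ = 35
G: ⌊(181+142)/2⌋ = 161
B: ⌊(6+196)/2⌋ = 101
= RGB(35, 161, 101)


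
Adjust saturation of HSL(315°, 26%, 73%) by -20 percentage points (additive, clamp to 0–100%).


Original S = 26%
Adjustment = -20 percentage points
New S = 26 + (-20) = 6
Clamp to [0, 100] → 6
= HSL(315°, 6%, 73%)


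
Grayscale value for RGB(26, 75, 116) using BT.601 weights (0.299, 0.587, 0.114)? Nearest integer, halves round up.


Gray = 0.299×R + 0.587×G + 0.114×B
Gray = 0.299×26 + 0.587×75 + 0.114×116
Gray = 7.774 + 44.025 + 13.224
Gray = 65.023 → round half up → 65
Gray = 65


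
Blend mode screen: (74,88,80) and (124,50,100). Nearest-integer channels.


Screen: C = 255 - (255-A)×(255-B)/255, rounded to nearest integer
R: 255 - (255-74)×(255-124)/255 = 255 - 23711/255 ≈ 255 - 92.984 = 162.016 → 162
G: 255 - (255-88)×(255-50)/255 = 255 - 34235/255 ≈ 255 - 134.255 = 120.745 → 121
B: 255 - (255-80)×(255-100)/255 = 255 - 27125/255 ≈ 255 - 106.373 = 148.627 → 149
= RGB(162, 121, 149)


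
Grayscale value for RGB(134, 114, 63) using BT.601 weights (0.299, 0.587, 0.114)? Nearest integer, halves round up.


Gray = 0.299×R + 0.587×G + 0.114×B
Gray = 0.299×134 + 0.587×114 + 0.114×63
Gray = 40.066 + 66.918 + 7.182
Gray = 114.166 → round half up → 114
Gray = 114


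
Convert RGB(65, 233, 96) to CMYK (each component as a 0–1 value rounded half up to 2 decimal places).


R'=65/255≈0.2549, G'=233/255≈0.9137, B'=96/255≈0.3765
K = 1 - max(R',G',B') = 1 - 233/255 = 22/255 = 0.08627… → 0.09
(1-R'-K)/(1-K) simplifies to (max-R)/max with max = 233:
C = (233-65)/233 = 168/233 = 0.72103… → 0.72
M = (233-233)/233 = 0/233 = 0 → 0.00
Y = (233-96)/233 = 137/233 = 0.58798… → 0.59
= CMYK(0.72, 0.00, 0.59, 0.09)


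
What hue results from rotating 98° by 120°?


New hue = (H + rotation) mod 360
New hue = (98 + 120) mod 360
= 218 mod 360
= 218°


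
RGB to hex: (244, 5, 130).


R = 244 → F4 (hex)
G = 5 → 05 (hex)
B = 130 → 82 (hex)
Hex = #F40582


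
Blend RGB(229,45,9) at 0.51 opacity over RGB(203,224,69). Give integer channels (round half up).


C = α×F + (1-α)×B, with 1-α = 0.49
R: 0.51×229 + 0.49×203 = 116.79 + 99.47 = 216.26 → 216
G: 0.51×45 + 0.49×224 = 22.95 + 109.76 = 132.71 → 133
B: 0.51×9 + 0.49×69 = 4.59 + 33.81 = 38.40 → 38
= RGB(216, 133, 38)


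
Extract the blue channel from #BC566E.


Color: #BC566E
R = BC = 188
G = 56 = 86
B = 6E = 110
Blue = 110


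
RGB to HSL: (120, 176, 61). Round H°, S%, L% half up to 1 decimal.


Normalize: R'=120/255≈0.4706, G'=176/255≈0.6902, B'=61/255≈0.2392
Max=176/255, Min=61/255, Δ=Max-Min=115/255
L = (Max+Min)/2 = (176+61)/510 = 237/510 = 0.46470… → L = 46.5%
L ≤ 0.5 → S = Δ/(Max+Min) = 115/(176+61) = 115/237 = 0.48523… → S = 48.5%
(the 1/255 factors cancel in S and H, so raw channel differences can be used)
Max is G' → H = 60 × ((B-R)/Δ + 2) = 60 × ((61-120)/115 + 2)
  -59/115 + 2 = -0.5130… + 2 = 1.4869…
  H = 60 × 1.4869… = 89.217…° → H = 89.2°
= HSL(89.2°, 48.5%, 46.5%)


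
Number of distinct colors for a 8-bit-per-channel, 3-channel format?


Total bits = 8 bits/channel × 3 channels = 24 bits
Distinct colors = 2^24
= 16,777,216 colors


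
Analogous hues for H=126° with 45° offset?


Base hue: 126°
Left analog: (126 - 45) mod 360 = 81°
Right analog: (126 + 45) mod 360 = 171°
Analogous hues = 81° and 171°


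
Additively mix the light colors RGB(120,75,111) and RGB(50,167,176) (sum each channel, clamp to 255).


Additive: each channel = min(255, C₁+C₂)
R: 120+50 = 170 → 170
G: 75+167 = 242 → 242
B: 111+176 = 287 → 255
= RGB(170, 242, 255)


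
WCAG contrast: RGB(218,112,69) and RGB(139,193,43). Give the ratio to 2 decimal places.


Linearize each sRGB channel c=v/255: c/12.92 if c ≤ 0.04045 else ((c+0.055)/1.055)^2.4
L = 0.2126×R_lin + 0.7152×G_lin + 0.0722×B_lin
Color 1 (218,112,69):
  R=218: 218/255≈0.8549 > 0.04045 → ((0.8549+0.055)/1.055)^2.4 ≈ 0.70110
  G=112: 112/255≈0.4392 > 0.04045 → ((0.4392+0.055)/1.055)^2.4 ≈ 0.16203
  B=69: 69/255≈0.2706 > 0.04045 → ((0.2706+0.055)/1.055)^2.4 ≈ 0.05951
  L1 = 0.2126×0.70110 + 0.7152×0.16203 + 0.0722×0.05951 ≈ 0.26923
Color 2 (139,193,43):
  R=139: 139/255≈0.5451 > 0.04045 → ((0.5451+0.055)/1.055)^2.4 ≈ 0.25818
  G=193: 193/255≈0.7569 > 0.04045 → ((0.7569+0.055)/1.055)^2.4 ≈ 0.53328
  B=43: 43/255≈0.1686 > 0.04045 → ((0.1686+0.055)/1.055)^2.4 ≈ 0.02416
  L2 = 0.2126×0.25818 + 0.7152×0.53328 + 0.0722×0.02416 ≈ 0.43803
Lighter = 0.43803, Darker = 0.26923
Ratio = (L_lighter + 0.05) / (L_darker + 0.05)
Ratio = (0.43803 + 0.05) / (0.26923 + 0.05) = 0.48803 / 0.31923 ≈ 1.5288
Ratio ≈ 1.53:1


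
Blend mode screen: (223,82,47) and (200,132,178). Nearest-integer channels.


Screen: C = 255 - (255-A)×(255-B)/255, rounded to nearest integer
R: 255 - (255-223)×(255-200)/255 = 255 - 1760/255 ≈ 255 - 6.902 = 248.098 → 248
G: 255 - (255-82)×(255-132)/255 = 255 - 21279/255 ≈ 255 - 83.447 = 171.553 → 172
B: 255 - (255-47)×(255-178)/255 = 255 - 16016/255 ≈ 255 - 62.808 = 192.192 → 192
= RGB(248, 172, 192)


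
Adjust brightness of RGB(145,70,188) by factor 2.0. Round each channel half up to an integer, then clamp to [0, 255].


Multiply each channel by 2.0, round half up, clamp to [0, 255]
R: 145×2.0 = 290 → clamp → 255
G: 70×2.0 = 140
B: 188×2.0 = 376 → clamp → 255
= RGB(255, 140, 255)


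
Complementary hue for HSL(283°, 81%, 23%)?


Complement = opposite side of color wheel = hue + 180°
H' = (283 + 180) mod 360 = 103°
S and L unchanged.
= HSL(103°, 81%, 23%)


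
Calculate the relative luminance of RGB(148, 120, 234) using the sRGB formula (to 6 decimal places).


Linearize each channel (sRGB transfer function): c = v/255; c_lin = c/12.92 if c ≤ 0.04045, else ((c+0.055)/1.055)^2.4
  R: 148/255 ≈ 0.580392 > 0.04045 → ((0.580392+0.055)/1.055)^2.4 ≈ 0.296138
  G: 120/255 ≈ 0.470588 > 0.04045 → ((0.470588+0.055)/1.055)^2.4 ≈ 0.187821
  B: 234/255 ≈ 0.917647 > 0.04045 → ((0.917647+0.055)/1.055)^2.4 ≈ 0.822786
R_lin = 0.296138, G_lin = 0.187821, B_lin = 0.822786
L = 0.2126×R + 0.7152×G + 0.0722×B
L = 0.2126×0.296138 + 0.7152×0.187821 + 0.0722×0.822786
L ≈ 0.256694


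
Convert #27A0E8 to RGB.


27 → 39 (R)
A0 → 160 (G)
E8 → 232 (B)
= RGB(39, 160, 232)


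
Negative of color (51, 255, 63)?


Invert: (255-R, 255-G, 255-B)
R: 255-51 = 204
G: 255-255 = 0
B: 255-63 = 192
= RGB(204, 0, 192)


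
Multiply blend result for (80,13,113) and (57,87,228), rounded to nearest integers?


Multiply: C = A×B/255, rounded to nearest integer
R: 80×57/255 = 4560/255 ≈ 17.882 → 18
G: 13×87/255 = 1131/255 ≈ 4.435 → 4
B: 113×228/255 = 25764/255 ≈ 101.035 → 101
= RGB(18, 4, 101)


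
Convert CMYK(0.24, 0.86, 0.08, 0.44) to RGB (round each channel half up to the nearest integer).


R = 255 × (1-C) × (1-K) = 255 × 0.76 × 0.56 = 108.528 → 109
G = 255 × (1-M) × (1-K) = 255 × 0.14 × 0.56 = 19.992 → 20
B = 255 × (1-Y) × (1-K) = 255 × 0.92 × 0.56 = 131.376 → 131
= RGB(109, 20, 131)


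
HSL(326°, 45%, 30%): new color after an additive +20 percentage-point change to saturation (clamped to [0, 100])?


Original S = 45%
Adjustment = +20 percentage points
New S = 45 + (20) = 65
Clamp to [0, 100] → 65
= HSL(326°, 65%, 30%)


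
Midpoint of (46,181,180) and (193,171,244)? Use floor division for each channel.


Midpoint: each channel = ⌊(C₁+C₂)/2⌋
R: ⌊(46+193)/2⌋ = 119
G: ⌊(181+171)/2⌋ = 176
B: ⌊(180+244)/2⌋ = 212
= RGB(119, 176, 212)


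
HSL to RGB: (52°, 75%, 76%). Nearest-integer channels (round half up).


H=52°, S=0.75, L=0.76
C = (1-|2L-1|)×S = (1-|0.52|)×0.75 = 0.36
H' = H/60 = 52/60 ≈ 0.8667; X = C×(1-|H' mod 2 - 1|) = 0.312
m = L - C/2 = 0.76 - 0.18 = 0.58
Sector ⌊H'⌋ = 0 → (R',G',B') = (0.36, 0.312, 0.0)
RGB = ((R'+m)×255, (G'+m)×255, (B'+m)×255) = (239.7, 227.46, 147.9)
Round half up → RGB(240, 227, 148)


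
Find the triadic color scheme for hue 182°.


Triadic: equally spaced at 120° intervals
H1 = 182°
H2 = (182 + 120) mod 360 = 302°
H3 = (182 + 240) mod 360 = 62°
Triadic = 182°, 302°, 62°


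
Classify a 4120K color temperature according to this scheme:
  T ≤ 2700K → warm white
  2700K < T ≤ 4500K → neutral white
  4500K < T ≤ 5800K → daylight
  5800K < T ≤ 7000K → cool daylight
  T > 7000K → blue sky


Temperature: 4120K
2700K < 4120K ≤ 4500K → neutral white
Classification: neutral white


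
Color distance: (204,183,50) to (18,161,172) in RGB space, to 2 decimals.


d = √[(R₁-R₂)² + (G₁-G₂)² + (B₁-B₂)²]
d = √[(204-18)² + (183-161)² + (50-172)²]
d = √[34596 + 484 + 14884]
d = √49964
d ≈ 223.53


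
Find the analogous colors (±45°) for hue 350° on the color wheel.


Base hue: 350°
Left analog: (350 - 45) mod 360 = 305°
Right analog: (350 + 45) mod 360 = 35°
Analogous hues = 305° and 35°


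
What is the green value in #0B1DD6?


Color: #0B1DD6
R = 0B = 11
G = 1D = 29
B = D6 = 214
Green = 29


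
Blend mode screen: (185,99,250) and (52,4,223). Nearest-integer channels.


Screen: C = 255 - (255-A)×(255-B)/255, rounded to nearest integer
R: 255 - (255-185)×(255-52)/255 = 255 - 14210/255 ≈ 255 - 55.725 = 199.275 → 199
G: 255 - (255-99)×(255-4)/255 = 255 - 39156/255 ≈ 255 - 153.553 = 101.447 → 101
B: 255 - (255-250)×(255-223)/255 = 255 - 160/255 ≈ 255 - 0.627 = 254.373 → 254
= RGB(199, 101, 254)


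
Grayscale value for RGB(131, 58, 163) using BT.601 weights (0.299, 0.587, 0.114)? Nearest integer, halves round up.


Gray = 0.299×R + 0.587×G + 0.114×B
Gray = 0.299×131 + 0.587×58 + 0.114×163
Gray = 39.169 + 34.046 + 18.582
Gray = 91.797 → round half up → 92
Gray = 92


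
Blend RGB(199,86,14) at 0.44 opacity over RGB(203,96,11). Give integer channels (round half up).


C = α×F + (1-α)×B, with 1-α = 0.56
R: 0.44×199 + 0.56×203 = 87.56 + 113.68 = 201.24 → 201
G: 0.44×86 + 0.56×96 = 37.84 + 53.76 = 91.60 → 92
B: 0.44×14 + 0.56×11 = 6.16 + 6.16 = 12.32 → 12
= RGB(201, 92, 12)


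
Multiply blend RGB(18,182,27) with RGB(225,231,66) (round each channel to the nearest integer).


Multiply: C = A×B/255, rounded to nearest integer
R: 18×225/255 = 4050/255 ≈ 15.882 → 16
G: 182×231/255 = 42042/255 ≈ 164.871 → 165
B: 27×66/255 = 1782/255 ≈ 6.988 → 7
= RGB(16, 165, 7)


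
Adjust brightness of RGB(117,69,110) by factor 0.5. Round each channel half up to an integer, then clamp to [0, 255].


Multiply each channel by 0.5, round half up, clamp to [0, 255]
R: 117×0.5 = 58.5 → round → 59
G: 69×0.5 = 34.5 → round → 35
B: 110×0.5 = 55
= RGB(59, 35, 55)


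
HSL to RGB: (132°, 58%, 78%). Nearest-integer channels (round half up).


H=132°, S=0.58, L=0.78
C = (1-|2L-1|)×S = (1-|0.56|)×0.58 = 0.2552
H' = H/60 = 132/60 ≈ 2.2000; X = C×(1-|H' mod 2 - 1|) = 0.05104
m = L - C/2 = 0.78 - 0.1276 = 0.6524
Sector ⌊H'⌋ = 2 → (R',G',B') = (0.0, 0.2552, 0.05104)
RGB = ((R'+m)×255, (G'+m)×255, (B'+m)×255) = (166.362, 231.438, 179.3772)
Round half up → RGB(166, 231, 179)


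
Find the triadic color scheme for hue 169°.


Triadic: equally spaced at 120° intervals
H1 = 169°
H2 = (169 + 120) mod 360 = 289°
H3 = (169 + 240) mod 360 = 49°
Triadic = 169°, 289°, 49°


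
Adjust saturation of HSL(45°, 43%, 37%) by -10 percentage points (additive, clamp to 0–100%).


Original S = 43%
Adjustment = -10 percentage points
New S = 43 + (-10) = 33
Clamp to [0, 100] → 33
= HSL(45°, 33%, 37%)


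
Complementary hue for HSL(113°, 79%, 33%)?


Complement = opposite side of color wheel = hue + 180°
H' = (113 + 180) mod 360 = 293°
S and L unchanged.
= HSL(293°, 79%, 33%)


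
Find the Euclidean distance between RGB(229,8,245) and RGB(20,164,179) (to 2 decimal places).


d = √[(R₁-R₂)² + (G₁-G₂)² + (B₁-B₂)²]
d = √[(229-20)² + (8-164)² + (245-179)²]
d = √[43681 + 24336 + 4356]
d = √72373
d ≈ 269.02


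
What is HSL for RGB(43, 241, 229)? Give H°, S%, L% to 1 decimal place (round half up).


Normalize: R'=43/255≈0.1686, G'=241/255≈0.9451, B'=229/255≈0.8980
Max=241/255, Min=43/255, Δ=Max-Min=198/255
L = (Max+Min)/2 = (241+43)/510 = 284/510 = 0.55686… → L = 55.7%
L > 0.5 → S = Δ/(2-Max-Min) = 198/(510-241-43) = 198/226 = 0.87610… → S = 87.6%
(the 1/255 factors cancel in S and H, so raw channel differences can be used)
Max is G' → H = 60 × ((B-R)/Δ + 2) = 60 × ((229-43)/198 + 2)
  186/198 + 2 = 0.9393… + 2 = 2.9393…
  H = 60 × 2.9393… = 176.363…° → H = 176.4°
= HSL(176.4°, 87.6%, 55.7%)


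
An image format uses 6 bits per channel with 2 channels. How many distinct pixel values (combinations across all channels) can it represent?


Total bits = 6 bits/channel × 2 channels = 12 bits
Distinct pixel values = 2^12
= 4,096 pixel values


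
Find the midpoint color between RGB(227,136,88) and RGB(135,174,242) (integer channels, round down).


Midpoint: each channel = ⌊(C₁+C₂)/2⌋
R: ⌊(227+135)/2⌋ = 181
G: ⌊(136+174)/2⌋ = 155
B: ⌊(88+242)/2⌋ = 165
= RGB(181, 155, 165)


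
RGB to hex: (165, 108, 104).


R = 165 → A5 (hex)
G = 108 → 6C (hex)
B = 104 → 68 (hex)
Hex = #A56C68


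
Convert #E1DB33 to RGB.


E1 → 225 (R)
DB → 219 (G)
33 → 51 (B)
= RGB(225, 219, 51)


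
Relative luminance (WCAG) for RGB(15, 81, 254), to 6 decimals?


Linearize each channel (sRGB transfer function): c = v/255; c_lin = c/12.92 if c ≤ 0.04045, else ((c+0.055)/1.055)^2.4
  R: 15/255 ≈ 0.058824 > 0.04045 → ((0.058824+0.055)/1.055)^2.4 ≈ 0.004777
  G: 81/255 ≈ 0.317647 > 0.04045 → ((0.317647+0.055)/1.055)^2.4 ≈ 0.082283
  B: 254/255 ≈ 0.996078 > 0.04045 → ((0.996078+0.055)/1.055)^2.4 ≈ 0.991102
R_lin = 0.004777, G_lin = 0.082283, B_lin = 0.991102
L = 0.2126×R + 0.7152×G + 0.0722×B
L = 0.2126×0.004777 + 0.7152×0.082283 + 0.0722×0.991102
L ≈ 0.131422


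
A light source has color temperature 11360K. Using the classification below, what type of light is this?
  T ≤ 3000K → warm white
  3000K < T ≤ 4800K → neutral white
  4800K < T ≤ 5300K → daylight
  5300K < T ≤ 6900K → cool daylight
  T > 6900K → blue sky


Temperature: 11360K
11360K > 6900K → blue sky
Classification: blue sky


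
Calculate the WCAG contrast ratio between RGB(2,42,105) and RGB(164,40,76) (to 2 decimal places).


Linearize each sRGB channel c=v/255: c/12.92 if c ≤ 0.04045 else ((c+0.055)/1.055)^2.4
L = 0.2126×R_lin + 0.7152×G_lin + 0.0722×B_lin
Color 1 (2,42,105):
  R=2: 2/255≈0.0078 ≤ 0.04045 → 0.0078/12.92 ≈ 0.00061
  G=42: 42/255≈0.1647 > 0.04045 → ((0.1647+0.055)/1.055)^2.4 ≈ 0.02315
  B=105: 105/255≈0.4118 > 0.04045 → ((0.4118+0.055)/1.055)^2.4 ≈ 0.14126
  L1 = 0.2126×0.00061 + 0.7152×0.02315 + 0.0722×0.14126 ≈ 0.02689
Color 2 (164,40,76):
  R=164: 164/255≈0.6431 > 0.04045 → ((0.6431+0.055)/1.055)^2.4 ≈ 0.37124
  G=40: 40/255≈0.1569 > 0.04045 → ((0.1569+0.055)/1.055)^2.4 ≈ 0.02122
  B=76: 76/255≈0.2980 > 0.04045 → ((0.2980+0.055)/1.055)^2.4 ≈ 0.07227
  L2 = 0.2126×0.37124 + 0.7152×0.02122 + 0.0722×0.07227 ≈ 0.09932
Lighter = 0.09932, Darker = 0.02689
Ratio = (L_lighter + 0.05) / (L_darker + 0.05)
Ratio = (0.09932 + 0.05) / (0.02689 + 0.05) = 0.14932 / 0.07689 ≈ 1.9420
Ratio ≈ 1.94:1


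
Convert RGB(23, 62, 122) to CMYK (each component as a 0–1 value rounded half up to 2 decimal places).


R'=23/255≈0.0902, G'=62/255≈0.2431, B'=122/255≈0.4784
K = 1 - max(R',G',B') = 1 - 122/255 = 133/255 = 0.52156… → 0.52
(1-R'-K)/(1-K) simplifies to (max-R)/max with max = 122:
C = (122-23)/122 = 99/122 = 0.81147… → 0.81
M = (122-62)/122 = 60/122 = 0.49180… → 0.49
Y = (122-122)/122 = 0/122 = 0 → 0.00
= CMYK(0.81, 0.49, 0.00, 0.52)


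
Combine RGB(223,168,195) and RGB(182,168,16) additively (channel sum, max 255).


Additive: each channel = min(255, C₁+C₂)
R: 223+182 = 405 → 255
G: 168+168 = 336 → 255
B: 195+16 = 211 → 211
= RGB(255, 255, 211)


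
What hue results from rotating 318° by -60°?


New hue = (H + rotation) mod 360
New hue = (318 -60) mod 360
= 258 mod 360
= 258°


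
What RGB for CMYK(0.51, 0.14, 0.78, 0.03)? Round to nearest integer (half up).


R = 255 × (1-C) × (1-K) = 255 × 0.49 × 0.97 = 121.2015 → 121
G = 255 × (1-M) × (1-K) = 255 × 0.86 × 0.97 = 212.721 → 213
B = 255 × (1-Y) × (1-K) = 255 × 0.22 × 0.97 = 54.417 → 54
= RGB(121, 213, 54)


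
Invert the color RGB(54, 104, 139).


Invert: (255-R, 255-G, 255-B)
R: 255-54 = 201
G: 255-104 = 151
B: 255-139 = 116
= RGB(201, 151, 116)


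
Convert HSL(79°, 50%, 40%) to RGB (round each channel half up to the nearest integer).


H=79°, S=0.50, L=0.40
C = (1-|2L-1|)×S = (1-|-0.20|)×0.50 = 0.4
H' = H/60 = 79/60 ≈ 1.3167; X = C×(1-|H' mod 2 - 1|) ≈ 0.2733
m = L - C/2 = 0.40 - 0.2 = 0.2
Sector ⌊H'⌋ = 1 → (R',G',B') = (≈0.2733, 0.4, 0.0)
RGB = ((R'+m)×255, (G'+m)×255, (B'+m)×255) = (120.7, 153.0, 51.0)
Round half up → RGB(121, 153, 51)


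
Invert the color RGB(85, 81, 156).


Invert: (255-R, 255-G, 255-B)
R: 255-85 = 170
G: 255-81 = 174
B: 255-156 = 99
= RGB(170, 174, 99)


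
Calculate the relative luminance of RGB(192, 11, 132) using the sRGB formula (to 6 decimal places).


Linearize each channel (sRGB transfer function): c = v/255; c_lin = c/12.92 if c ≤ 0.04045, else ((c+0.055)/1.055)^2.4
  R: 192/255 ≈ 0.752941 > 0.04045 → ((0.752941+0.055)/1.055)^2.4 ≈ 0.527115
  G: 11/255 ≈ 0.043137 > 0.04045 → ((0.043137+0.055)/1.055)^2.4 ≈ 0.003347
  B: 132/255 ≈ 0.517647 > 0.04045 → ((0.517647+0.055)/1.055)^2.4 ≈ 0.230740
R_lin = 0.527115, G_lin = 0.003347, B_lin = 0.230740
L = 0.2126×R + 0.7152×G + 0.0722×B
L = 0.2126×0.527115 + 0.7152×0.003347 + 0.0722×0.230740
L ≈ 0.131118


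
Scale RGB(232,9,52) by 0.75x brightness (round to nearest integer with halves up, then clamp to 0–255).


Multiply each channel by 0.75, round half up, clamp to [0, 255]
R: 232×0.75 = 174
G: 9×0.75 = 6.75 → round → 7
B: 52×0.75 = 39
= RGB(174, 7, 39)


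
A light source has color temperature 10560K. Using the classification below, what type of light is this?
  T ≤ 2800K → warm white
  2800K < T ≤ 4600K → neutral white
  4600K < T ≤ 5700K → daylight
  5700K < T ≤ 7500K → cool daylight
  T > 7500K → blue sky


Temperature: 10560K
10560K > 7500K → blue sky
Classification: blue sky


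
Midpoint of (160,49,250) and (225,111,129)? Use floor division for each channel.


Midpoint: each channel = ⌊(C₁+C₂)/2⌋
R: ⌊(160+225)/2⌋ = 192
G: ⌊(49+111)/2⌋ = 80
B: ⌊(250+129)/2⌋ = 189
= RGB(192, 80, 189)


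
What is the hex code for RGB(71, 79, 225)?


R = 71 → 47 (hex)
G = 79 → 4F (hex)
B = 225 → E1 (hex)
Hex = #474FE1


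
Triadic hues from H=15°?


Triadic: equally spaced at 120° intervals
H1 = 15°
H2 = (15 + 120) mod 360 = 135°
H3 = (15 + 240) mod 360 = 255°
Triadic = 15°, 135°, 255°


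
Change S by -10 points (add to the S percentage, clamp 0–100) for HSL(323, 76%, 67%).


Original S = 76%
Adjustment = -10 percentage points
New S = 76 + (-10) = 66
Clamp to [0, 100] → 66
= HSL(323°, 66%, 67%)


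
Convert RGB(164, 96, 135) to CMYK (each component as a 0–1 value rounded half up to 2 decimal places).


R'=164/255≈0.6431, G'=96/255≈0.3765, B'=135/255≈0.5294
K = 1 - max(R',G',B') = 1 - 164/255 = 91/255 = 0.35686… → 0.36
(1-R'-K)/(1-K) simplifies to (max-R)/max with max = 164:
C = (164-164)/164 = 0/164 = 0 → 0.00
M = (164-96)/164 = 68/164 = 0.41463… → 0.41
Y = (164-135)/164 = 29/164 = 0.17682… → 0.18
= CMYK(0.00, 0.41, 0.18, 0.36)


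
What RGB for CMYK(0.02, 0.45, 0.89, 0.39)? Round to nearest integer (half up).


R = 255 × (1-C) × (1-K) = 255 × 0.98 × 0.61 = 152.439 → 152
G = 255 × (1-M) × (1-K) = 255 × 0.55 × 0.61 = 85.5525 → 86
B = 255 × (1-Y) × (1-K) = 255 × 0.11 × 0.61 = 17.1105 → 17
= RGB(152, 86, 17)


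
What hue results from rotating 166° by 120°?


New hue = (H + rotation) mod 360
New hue = (166 + 120) mod 360
= 286 mod 360
= 286°


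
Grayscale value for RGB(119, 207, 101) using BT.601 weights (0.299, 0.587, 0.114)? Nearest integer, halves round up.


Gray = 0.299×R + 0.587×G + 0.114×B
Gray = 0.299×119 + 0.587×207 + 0.114×101
Gray = 35.581 + 121.509 + 11.514
Gray = 168.604 → round half up → 169
Gray = 169


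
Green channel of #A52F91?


Color: #A52F91
R = A5 = 165
G = 2F = 47
B = 91 = 145
Green = 47


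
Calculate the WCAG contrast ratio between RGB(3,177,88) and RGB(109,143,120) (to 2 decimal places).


Linearize each sRGB channel c=v/255: c/12.92 if c ≤ 0.04045 else ((c+0.055)/1.055)^2.4
L = 0.2126×R_lin + 0.7152×G_lin + 0.0722×B_lin
Color 1 (3,177,88):
  R=3: 3/255≈0.0118 ≤ 0.04045 → 0.0118/12.92 ≈ 0.00091
  G=177: 177/255≈0.6941 > 0.04045 → ((0.6941+0.055)/1.055)^2.4 ≈ 0.43966
  B=88: 88/255≈0.3451 > 0.04045 → ((0.3451+0.055)/1.055)^2.4 ≈ 0.09759
  L1 = 0.2126×0.00091 + 0.7152×0.43966 + 0.0722×0.09759 ≈ 0.32168
Color 2 (109,143,120):
  R=109: 109/255≈0.4275 > 0.04045 → ((0.4275+0.055)/1.055)^2.4 ≈ 0.15293
  G=143: 143/255≈0.5608 > 0.04045 → ((0.5608+0.055)/1.055)^2.4 ≈ 0.27468
  B=120: 120/255≈0.4706 > 0.04045 → ((0.4706+0.055)/1.055)^2.4 ≈ 0.18782
  L2 = 0.2126×0.15293 + 0.7152×0.27468 + 0.0722×0.18782 ≈ 0.24252
Lighter = 0.32168, Darker = 0.24252
Ratio = (L_lighter + 0.05) / (L_darker + 0.05)
Ratio = (0.32168 + 0.05) / (0.24252 + 0.05) = 0.37168 / 0.29252 ≈ 1.2706
Ratio ≈ 1.27:1


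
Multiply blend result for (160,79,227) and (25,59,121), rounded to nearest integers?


Multiply: C = A×B/255, rounded to nearest integer
R: 160×25/255 = 4000/255 ≈ 15.686 → 16
G: 79×59/255 = 4661/255 ≈ 18.278 → 18
B: 227×121/255 = 27467/255 ≈ 107.714 → 108
= RGB(16, 18, 108)


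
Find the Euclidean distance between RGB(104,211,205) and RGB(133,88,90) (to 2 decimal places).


d = √[(R₁-R₂)² + (G₁-G₂)² + (B₁-B₂)²]
d = √[(104-133)² + (211-88)² + (205-90)²]
d = √[841 + 15129 + 13225]
d = √29195
d ≈ 170.87


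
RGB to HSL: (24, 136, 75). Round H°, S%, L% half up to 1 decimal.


Normalize: R'=24/255≈0.0941, G'=136/255≈0.5333, B'=75/255≈0.2941
Max=136/255, Min=24/255, Δ=Max-Min=112/255
L = (Max+Min)/2 = (136+24)/510 = 160/510 = 0.31372… → L = 31.4%
L ≤ 0.5 → S = Δ/(Max+Min) = 112/(136+24) = 112/160 = 0.7 → S = 70.0%
(the 1/255 factors cancel in S and H, so raw channel differences can be used)
Max is G' → H = 60 × ((B-R)/Δ + 2) = 60 × ((75-24)/112 + 2)
  51/112 + 2 = 0.4553… + 2 = 2.4553…
  H = 60 × 2.4553… = 147.321…° → H = 147.3°
= HSL(147.3°, 70.0%, 31.4%)


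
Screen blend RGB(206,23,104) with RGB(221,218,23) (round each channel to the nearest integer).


Screen: C = 255 - (255-A)×(255-B)/255, rounded to nearest integer
R: 255 - (255-206)×(255-221)/255 = 255 - 1666/255 ≈ 255 - 6.533 = 248.467 → 248
G: 255 - (255-23)×(255-218)/255 = 255 - 8584/255 ≈ 255 - 33.663 = 221.337 → 221
B: 255 - (255-104)×(255-23)/255 = 255 - 35032/255 ≈ 255 - 137.380 = 117.620 → 118
= RGB(248, 221, 118)


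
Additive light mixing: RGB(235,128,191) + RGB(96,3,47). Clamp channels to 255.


Additive: each channel = min(255, C₁+C₂)
R: 235+96 = 331 → 255
G: 128+3 = 131 → 131
B: 191+47 = 238 → 238
= RGB(255, 131, 238)


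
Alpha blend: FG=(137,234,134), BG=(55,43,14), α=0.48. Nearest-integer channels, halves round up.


C = α×F + (1-α)×B, with 1-α = 0.52
R: 0.48×137 + 0.52×55 = 65.76 + 28.60 = 94.36 → 94
G: 0.48×234 + 0.52×43 = 112.32 + 22.36 = 134.68 → 135
B: 0.48×134 + 0.52×14 = 64.32 + 7.28 = 71.60 → 72
= RGB(94, 135, 72)


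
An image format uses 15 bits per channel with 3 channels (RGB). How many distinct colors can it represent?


Total bits = 15 bits/channel × 3 channels = 45 bits
Distinct colors = 2^45
= 35,184,372,088,832 colors


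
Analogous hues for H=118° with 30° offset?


Base hue: 118°
Left analog: (118 - 30) mod 360 = 88°
Right analog: (118 + 30) mod 360 = 148°
Analogous hues = 88° and 148°


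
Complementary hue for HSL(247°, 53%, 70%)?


Complement = opposite side of color wheel = hue + 180°
H' = (247 + 180) mod 360 = 67°
S and L unchanged.
= HSL(67°, 53%, 70%)


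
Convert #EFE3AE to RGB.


EF → 239 (R)
E3 → 227 (G)
AE → 174 (B)
= RGB(239, 227, 174)


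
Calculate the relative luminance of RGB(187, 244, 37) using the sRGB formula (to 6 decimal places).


Linearize each channel (sRGB transfer function): c = v/255; c_lin = c/12.92 if c ≤ 0.04045, else ((c+0.055)/1.055)^2.4
  R: 187/255 ≈ 0.733333 > 0.04045 → ((0.733333+0.055)/1.055)^2.4 ≈ 0.496933
  G: 244/255 ≈ 0.956863 > 0.04045 → ((0.956863+0.055)/1.055)^2.4 ≈ 0.904661
  B: 37/255 ≈ 0.145098 > 0.04045 → ((0.145098+0.055)/1.055)^2.4 ≈ 0.018500
R_lin = 0.496933, G_lin = 0.904661, B_lin = 0.018500
L = 0.2126×R + 0.7152×G + 0.0722×B
L = 0.2126×0.496933 + 0.7152×0.904661 + 0.0722×0.018500
L ≈ 0.753997
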